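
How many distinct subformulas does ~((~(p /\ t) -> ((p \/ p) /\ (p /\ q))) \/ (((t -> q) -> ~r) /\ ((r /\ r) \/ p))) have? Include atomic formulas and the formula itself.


Formula: ~((~(p /\ t) -> ((p \/ p) /\ (p /\ q))) \/ (((t -> q) -> ~r) /\ ((r /\ r) \/ p)))
Subformulas found:
  1. r
  2. q
  3. t
  4. p
  5. ~r
  6. (p \/ p)
  7. (t -> q)
  8. (r /\ r)
  9. (p /\ q)
  10. (p /\ t)
  11. ~(p /\ t)
  12. ((r /\ r) \/ p)
  13. ((t -> q) -> ~r)
  14. ((p \/ p) /\ (p /\ q))
  15. (~(p /\ t) -> ((p \/ p) /\ (p /\ q)))
  16. (((t -> q) -> ~r) /\ ((r /\ r) \/ p))
  17. ((~(p /\ t) -> ((p \/ p) /\ (p /\ q))) \/ (((t -> q) -> ~r) /\ ((r /\ r) \/ p)))
  18. ~((~(p /\ t) -> ((p \/ p) /\ (p /\ q))) \/ (((t -> q) -> ~r) /\ ((r /\ r) \/ p)))
Total distinct subformulas = 18

18


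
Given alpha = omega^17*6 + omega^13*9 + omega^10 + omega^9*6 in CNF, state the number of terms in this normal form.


CNF: omega^17*6 + omega^13*9 + omega^10 + omega^9*6
Count the summands separated by '+':
  term 1: omega^17*6
  term 2: omega^13*9
  term 3: omega^10
  term 4: omega^9*6
Total terms = 4

4


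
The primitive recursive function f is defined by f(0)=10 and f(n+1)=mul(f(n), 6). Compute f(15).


f(0) = 10
f(1) = mul(f(0), 6) = mul(10, 6) = 60
f(2) = mul(f(1), 6) = mul(60, 6) = 360
f(3) = mul(f(2), 6) = mul(360, 6) = 2160
f(4) = mul(f(3), 6) = mul(2160, 6) = 12960
f(5) = mul(f(4), 6) = mul(12960, 6) = 77760
f(6) = mul(f(5), 6) = mul(77760, 6) = 466560
f(7) = mul(f(6), 6) = mul(466560, 6) = 2799360
f(8) = mul(f(7), 6) = mul(2799360, 6) = 16796160
f(9) = mul(f(8), 6) = mul(16796160, 6) = 100776960
f(10) = mul(f(9), 6) = mul(100776960, 6) = 604661760
f(11) = mul(f(10), 6) = mul(604661760, 6) = 3627970560
f(12) = mul(f(11), 6) = mul(3627970560, 6) = 21767823360
f(13) = mul(f(12), 6) = mul(21767823360, 6) = 130606940160
f(14) = mul(f(13), 6) = mul(130606940160, 6) = 783641640960
f(15) = mul(f(14), 6) = mul(783641640960, 6) = 4701849845760


4701849845760


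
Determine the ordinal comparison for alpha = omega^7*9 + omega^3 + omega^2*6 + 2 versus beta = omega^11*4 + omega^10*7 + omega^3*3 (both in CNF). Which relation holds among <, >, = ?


Compare term by term from highest exponent:
alpha = omega^7*9 + omega^3 + omega^2*6 + 2
beta = omega^11*4 + omega^10*7 + omega^3*3
Term 1: alpha has omega^7*9, beta has omega^11*4
Term 2: alpha has omega^3*1, beta has omega^10*7
Term 3: alpha has omega^2*6, beta has omega^3*3
Term 4: alpha has omega^0*2, beta has omega^0*0
Result: alpha < beta

alpha < beta


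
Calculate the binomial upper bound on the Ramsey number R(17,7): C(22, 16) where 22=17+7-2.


R(17,7) <= C(17+7-2, 17-1) = C(22, 16)
C(22, 16) = 22! / (16! * 6!)
= 74613

74613


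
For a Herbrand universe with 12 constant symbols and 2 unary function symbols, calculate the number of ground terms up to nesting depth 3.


Herbrand terms by depth:
Depth 0: 12 constants
Depth 1: 24 new terms (running total: 36)
Depth 2: 48 new terms (running total: 84)
Depth 3: 96 new terms (running total: 180)
Total distinct ground terms = 180

180


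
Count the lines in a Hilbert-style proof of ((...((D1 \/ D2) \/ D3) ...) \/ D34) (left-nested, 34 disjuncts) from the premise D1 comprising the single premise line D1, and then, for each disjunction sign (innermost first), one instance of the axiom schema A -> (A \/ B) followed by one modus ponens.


Building the left-nested 34-ary disjunction from D1:
- 1 premise line (D1)
- 34 disjuncts means 33 disjunction signs; each needs 1 axiom instance + 1 MP = 2 lines: 2 * 33 = 66
Total = 1 + 66 = 67 lines.

67


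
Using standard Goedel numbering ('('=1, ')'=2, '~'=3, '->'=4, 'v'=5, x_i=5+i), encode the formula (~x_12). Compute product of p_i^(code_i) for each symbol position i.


Formula: (~x_12)
Symbol codes: [1, 3, 17, 2]
Primes: [2, 3, 5, 7]
p_1^1 = 2^1 = 2
p_2^3 = 3^3 = 27
p_3^17 = 5^17 = 762939453125
p_4^2 = 7^2 = 49
Product = 2018737792968750

2018737792968750


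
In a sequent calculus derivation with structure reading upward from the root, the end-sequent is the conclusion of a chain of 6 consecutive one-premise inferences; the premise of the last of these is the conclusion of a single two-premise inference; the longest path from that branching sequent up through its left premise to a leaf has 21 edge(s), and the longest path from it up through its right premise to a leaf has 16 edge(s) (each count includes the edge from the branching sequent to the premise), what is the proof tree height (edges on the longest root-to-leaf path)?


Longest path through the left premise: 21 edges (measured from the branching sequent)
Longest path through the right premise: 16 edges
Height of the subtree rooted at the branching sequent: max(21, 16) = 21
The branching sequent sits 6 edges above the root (the chain of one-premise inferences), so height = 21 + 6 = 27

27


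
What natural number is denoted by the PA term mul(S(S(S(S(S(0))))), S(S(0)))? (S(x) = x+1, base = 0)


mul(S^5(0), S^2(0)):
S^5(0) = 5
S^2(0) = 2
5 * 2 = 10

10


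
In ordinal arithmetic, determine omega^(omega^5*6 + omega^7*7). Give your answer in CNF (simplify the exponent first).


omega^(omega^5*6 + omega^7*7):
In ordinal addition a term is absorbed by a following term of strictly larger exponent: 5 < 7, so omega^5*6 + omega^7*7 = omega^7*7.
omega raised to a CNF ordinal is a single CNF term: Result = omega^(omega^7*7)

omega^(omega^7*7)


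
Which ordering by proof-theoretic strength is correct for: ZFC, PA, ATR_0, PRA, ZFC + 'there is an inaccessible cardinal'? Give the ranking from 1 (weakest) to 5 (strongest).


Ordering by consistency strength:
1. PRA
2. PA
3. ATR_0
4. ZFC
5. ZFC + 'there is an inaccessible cardinal'


ZFC=4, PA=2, ATR_0=3, PRA=1, ZFC + 'there is an inaccessible cardinal'=5


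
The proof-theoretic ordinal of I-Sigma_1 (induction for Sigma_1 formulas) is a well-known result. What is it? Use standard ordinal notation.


The proof-theoretic ordinal of I-Sigma_1 (induction for Sigma_1 formulas) is a standard result in ordinal analysis.
This ordinal is the supremum of order types of primitive recursive well-orderings
that the theory can prove to be well-ordered.
For I-Sigma_1 (induction for Sigma_1 formulas), the proof-theoretic ordinal is omega^omega.

omega^omega


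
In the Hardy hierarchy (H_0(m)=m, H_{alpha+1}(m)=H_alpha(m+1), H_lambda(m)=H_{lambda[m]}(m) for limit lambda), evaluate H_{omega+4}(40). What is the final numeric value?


H_{omega+4}(40):
Unwind the 4 successor steps: H_{omega+4}(40) = H_omega(40+4) = H_omega(44).
H_omega(m) = H_m(m) = m + m = 2m.
Result = 2 * 44 = 88

88


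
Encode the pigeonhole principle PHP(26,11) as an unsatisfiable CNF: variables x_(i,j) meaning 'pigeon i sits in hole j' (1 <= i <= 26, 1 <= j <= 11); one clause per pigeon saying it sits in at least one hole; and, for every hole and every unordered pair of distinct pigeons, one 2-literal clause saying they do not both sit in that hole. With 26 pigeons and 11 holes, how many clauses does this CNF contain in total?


PHP(26,11): 26 pigeons, 11 holes, 26*11 = 286 variables.
- pigeon clauses: one per pigeon -> 26 clauses
- hole clauses: 11 holes * C(26,2) = 11 * 325 -> 3575 clauses
Total clauses = 26 + 3575 = 3601

3601


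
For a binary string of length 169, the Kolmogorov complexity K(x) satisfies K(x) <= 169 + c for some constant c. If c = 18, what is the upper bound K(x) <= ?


K(x) <= |x| + c = 169 + 18 = 187

187


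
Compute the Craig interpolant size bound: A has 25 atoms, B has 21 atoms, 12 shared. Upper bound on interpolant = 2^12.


Shared atoms = 12
Craig interpolant size bound = 2^12
= 4096

4096


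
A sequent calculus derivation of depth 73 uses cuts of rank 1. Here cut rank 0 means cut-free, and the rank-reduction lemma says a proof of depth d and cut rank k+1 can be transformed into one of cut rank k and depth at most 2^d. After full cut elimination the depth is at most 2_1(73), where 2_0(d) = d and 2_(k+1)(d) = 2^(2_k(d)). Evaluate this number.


Each rank reduction sends depth d to at most 2^d; cut rank r needs r reductions.
2_0(73) = 73
2_1(73) = 2^73 = 9444732965739290427392
Cut-free depth bound = 9444732965739290427392

9444732965739290427392


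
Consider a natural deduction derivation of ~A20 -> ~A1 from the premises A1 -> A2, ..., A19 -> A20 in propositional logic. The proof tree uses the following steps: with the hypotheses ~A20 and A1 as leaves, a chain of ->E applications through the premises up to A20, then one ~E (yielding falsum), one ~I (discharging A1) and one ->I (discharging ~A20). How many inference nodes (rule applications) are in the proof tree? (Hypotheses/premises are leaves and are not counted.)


From hypothesis A1, 19 ->E steps along the 19 premises yield A20.
~E with hypothesis ~A20 gives falsum (1 node); ~I discharging A1 gives ~A1 (1 node); ->I discharging ~A20 gives the goal (1 node).
Total = 19 + 3 = 22 inference nodes.

22


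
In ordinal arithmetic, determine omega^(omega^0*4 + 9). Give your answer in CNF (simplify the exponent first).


omega^(omega^0*4 + 9):
omega^0 = 1, so the exponent is 4 + 9 = 13 (finite ordinal addition).
Result = omega^13, already a single CNF term.

omega^13


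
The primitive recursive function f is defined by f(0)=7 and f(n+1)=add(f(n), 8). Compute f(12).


f(0) = 7
f(1) = add(f(0), 8) = add(7, 8) = 15
f(2) = add(f(1), 8) = add(15, 8) = 23
f(3) = add(f(2), 8) = add(23, 8) = 31
f(4) = add(f(3), 8) = add(31, 8) = 39
f(5) = add(f(4), 8) = add(39, 8) = 47
f(6) = add(f(5), 8) = add(47, 8) = 55
f(7) = add(f(6), 8) = add(55, 8) = 63
f(8) = add(f(7), 8) = add(63, 8) = 71
f(9) = add(f(8), 8) = add(71, 8) = 79
f(10) = add(f(9), 8) = add(79, 8) = 87
f(11) = add(f(10), 8) = add(87, 8) = 95
f(12) = add(f(11), 8) = add(95, 8) = 103


103


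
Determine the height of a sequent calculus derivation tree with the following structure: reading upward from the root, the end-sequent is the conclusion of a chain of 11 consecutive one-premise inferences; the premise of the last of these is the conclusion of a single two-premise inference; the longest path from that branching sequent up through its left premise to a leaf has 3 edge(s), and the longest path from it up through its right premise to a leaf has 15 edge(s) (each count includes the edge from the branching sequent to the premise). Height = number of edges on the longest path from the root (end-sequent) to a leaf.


Longest path through the left premise: 3 edges (measured from the branching sequent)
Longest path through the right premise: 15 edges
Height of the subtree rooted at the branching sequent: max(3, 15) = 15
The branching sequent sits 11 edges above the root (the chain of one-premise inferences), so height = 15 + 11 = 26

26


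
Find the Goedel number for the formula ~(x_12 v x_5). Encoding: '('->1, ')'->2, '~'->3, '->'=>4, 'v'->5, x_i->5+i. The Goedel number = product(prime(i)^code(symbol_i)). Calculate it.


Formula: ~(x_12 v x_5)
Symbol codes: [3, 1, 17, 5, 10, 2]
Primes: [2, 3, 5, 7, 11, 13]
p_1^3 = 2^3 = 8
p_2^1 = 3^1 = 3
p_3^17 = 5^17 = 762939453125
p_4^5 = 7^5 = 16807
p_5^10 = 11^10 = 25937424601
p_6^2 = 13^2 = 169
Product = 1348978635872720635986328125000

1348978635872720635986328125000


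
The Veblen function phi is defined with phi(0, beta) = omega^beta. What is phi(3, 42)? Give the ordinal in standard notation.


phi(3, 42):
phi(3, beta) = eta_beta (the beta-th eta number, fixed point of zeta).
phi(3, 42) = eta_42

eta_42


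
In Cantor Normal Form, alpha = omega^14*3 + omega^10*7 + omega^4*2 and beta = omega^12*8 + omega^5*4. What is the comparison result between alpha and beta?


Compare term by term from highest exponent:
alpha = omega^14*3 + omega^10*7 + omega^4*2
beta = omega^12*8 + omega^5*4
Term 1: alpha has omega^14*3, beta has omega^12*8
Term 2: alpha has omega^10*7, beta has omega^5*4
Term 3: alpha has omega^4*2, beta has omega^0*0
Result: alpha > beta

alpha > beta


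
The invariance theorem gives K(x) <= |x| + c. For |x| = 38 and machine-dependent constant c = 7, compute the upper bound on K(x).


K(x) <= |x| + c = 38 + 7 = 45

45


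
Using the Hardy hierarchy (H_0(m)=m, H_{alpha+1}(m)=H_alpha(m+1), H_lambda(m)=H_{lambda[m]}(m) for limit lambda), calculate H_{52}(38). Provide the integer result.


H_52(38):
For finite ordinals k, H_k(n) = n + k (each successor step adds 1).
H_52(38) = 38 + 52 = 90

90


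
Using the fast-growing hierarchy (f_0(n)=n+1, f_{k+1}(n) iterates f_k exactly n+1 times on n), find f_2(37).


f_2(37) = f_1^38(37)
f_1(m) = 2m + 1.
Iterating: f_1^k(n) = 2^k*(n+1) - 1.
f_2(37) = 2^38*(37+1) - 1 = 274877906944*38 - 1 = 10445360463871

10445360463871


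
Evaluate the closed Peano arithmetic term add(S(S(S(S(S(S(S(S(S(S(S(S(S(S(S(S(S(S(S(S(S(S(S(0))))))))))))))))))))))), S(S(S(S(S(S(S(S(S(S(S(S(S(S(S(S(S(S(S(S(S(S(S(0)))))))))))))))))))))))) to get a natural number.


add(S^23(0), S^23(0)):
S^23(0) = 23
S^23(0) = 23
23 + 23 = 46

46


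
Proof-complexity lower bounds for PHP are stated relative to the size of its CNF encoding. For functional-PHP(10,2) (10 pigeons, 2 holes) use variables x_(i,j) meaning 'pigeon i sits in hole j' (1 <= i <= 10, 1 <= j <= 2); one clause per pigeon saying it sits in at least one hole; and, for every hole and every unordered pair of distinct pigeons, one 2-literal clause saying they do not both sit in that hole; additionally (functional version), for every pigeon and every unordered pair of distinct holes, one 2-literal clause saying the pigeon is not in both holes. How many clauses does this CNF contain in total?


functional-PHP(10,2): 10 pigeons, 2 holes, 10*2 = 20 variables.
- pigeon clauses: one per pigeon -> 10 clauses
- hole clauses: 2 holes * C(10,2) = 2 * 45 -> 90 clauses
- functional clauses: 10 pigeons * C(2,2) = 10 * 1 -> 10 clauses
Total clauses = 10 + 90 + 10 = 110

110


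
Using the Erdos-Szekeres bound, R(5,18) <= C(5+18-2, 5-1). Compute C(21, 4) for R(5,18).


R(5,18) <= C(5+18-2, 5-1) = C(21, 4)
C(21, 4) = 21! / (4! * 17!)
= 5985

5985


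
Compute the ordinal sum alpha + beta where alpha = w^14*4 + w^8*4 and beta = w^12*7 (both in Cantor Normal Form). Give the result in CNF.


Ordinal addition (w^14*4 + w^8*4) + w^12*7:
alpha's leading term has exponent 14 > beta's exponent 12, so it survives.
alpha's tail term has exponent 8 < beta's exponent 12, so it is absorbed by beta.
In ordinal addition, any term followed by a strictly larger-exponent term is absorbed.
Result = w^14*4 + w^12*7

w^14*4 + w^12*7


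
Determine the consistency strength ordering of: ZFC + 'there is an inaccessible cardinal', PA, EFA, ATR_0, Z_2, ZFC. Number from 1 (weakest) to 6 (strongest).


Ordering by consistency strength:
1. EFA
2. PA
3. ATR_0
4. Z_2
5. ZFC
6. ZFC + 'there is an inaccessible cardinal'


ZFC + 'there is an inaccessible cardinal'=6, PA=2, EFA=1, ATR_0=3, Z_2=4, ZFC=5


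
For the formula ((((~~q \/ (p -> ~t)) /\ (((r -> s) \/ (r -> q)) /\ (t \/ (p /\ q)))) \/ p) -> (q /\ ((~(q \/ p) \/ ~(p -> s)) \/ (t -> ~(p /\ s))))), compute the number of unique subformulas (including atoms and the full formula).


Formula: ((((~~q \/ (p -> ~t)) /\ (((r -> s) \/ (r -> q)) /\ (t \/ (p /\ q)))) \/ p) -> (q /\ ((~(q \/ p) \/ ~(p -> s)) \/ (t -> ~(p /\ s)))))
Subformulas found:
  1. r
  2. q
  3. s
  4. t
  5. p
  6. ~t
  7. ~q
  8. ~~q
  9. (p /\ s)
  10. (p -> s)
  11. (r -> q)
  12. (q \/ p)
  13. (p /\ q)
  14. (r -> s)
  15. ~(p /\ s)
  16. ~(p -> s)
  17. ~(q \/ p)
  18. (p -> ~t)
  19. (t \/ (p /\ q))
  20. (t -> ~(p /\ s))
  21. (~~q \/ (p -> ~t))
  22. ((r -> s) \/ (r -> q))
  23. (~(q \/ p) \/ ~(p -> s))
  24. (((r -> s) \/ (r -> q)) /\ (t \/ (p /\ q)))
  25. ((~(q \/ p) \/ ~(p -> s)) \/ (t -> ~(p /\ s)))
  26. (q /\ ((~(q \/ p) \/ ~(p -> s)) \/ (t -> ~(p /\ s))))
  27. ((~~q \/ (p -> ~t)) /\ (((r -> s) \/ (r -> q)) /\ (t \/ (p /\ q))))
  28. (((~~q \/ (p -> ~t)) /\ (((r -> s) \/ (r -> q)) /\ (t \/ (p /\ q)))) \/ p)
  29. ((((~~q \/ (p -> ~t)) /\ (((r -> s) \/ (r -> q)) /\ (t \/ (p /\ q)))) \/ p) -> (q /\ ((~(q \/ p) \/ ~(p -> s)) \/ (t -> ~(p /\ s)))))
Total distinct subformulas = 29

29


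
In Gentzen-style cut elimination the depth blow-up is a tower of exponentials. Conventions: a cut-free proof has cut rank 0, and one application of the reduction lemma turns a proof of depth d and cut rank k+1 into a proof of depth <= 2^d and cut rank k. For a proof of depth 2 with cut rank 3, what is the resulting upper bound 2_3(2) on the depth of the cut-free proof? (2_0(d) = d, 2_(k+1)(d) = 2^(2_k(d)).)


Each rank reduction sends depth d to at most 2^d; cut rank r needs r reductions.
2_0(2) = 2
2_1(2) = 2^2 = 4
2_2(2) = 2^4 = 16
2_3(2) = 2^16 = 65536
Cut-free depth bound = 65536

65536


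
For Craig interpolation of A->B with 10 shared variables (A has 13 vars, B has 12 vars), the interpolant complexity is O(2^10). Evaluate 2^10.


Shared atoms = 10
Craig interpolant size bound = 2^10
= 1024

1024


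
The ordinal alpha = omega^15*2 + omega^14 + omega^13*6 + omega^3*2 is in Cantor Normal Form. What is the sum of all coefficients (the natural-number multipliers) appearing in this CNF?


CNF: omega^15*2 + omega^14 + omega^13*6 + omega^3*2
Coefficients: 2 + 1 + 6 + 2 = 11

11


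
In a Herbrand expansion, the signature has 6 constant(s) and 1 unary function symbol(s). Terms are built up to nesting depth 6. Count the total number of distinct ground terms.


Herbrand terms by depth:
Depth 0: 6 constants
Depth 1: 6 new terms (running total: 12)
Depth 2: 6 new terms (running total: 18)
Depth 3: 6 new terms (running total: 24)
Depth 4: 6 new terms (running total: 30)
Depth 5: 6 new terms (running total: 36)
Depth 6: 6 new terms (running total: 42)
Total distinct ground terms = 42

42


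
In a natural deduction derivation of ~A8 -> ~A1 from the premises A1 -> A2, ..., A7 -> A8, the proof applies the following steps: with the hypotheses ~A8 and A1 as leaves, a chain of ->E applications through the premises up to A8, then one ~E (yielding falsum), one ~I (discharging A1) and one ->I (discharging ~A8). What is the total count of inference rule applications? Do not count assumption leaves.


From hypothesis A1, 7 ->E steps along the 7 premises yield A8.
~E with hypothesis ~A8 gives falsum (1 node); ~I discharging A1 gives ~A1 (1 node); ->I discharging ~A8 gives the goal (1 node).
Total = 7 + 3 = 10 inference nodes.

10


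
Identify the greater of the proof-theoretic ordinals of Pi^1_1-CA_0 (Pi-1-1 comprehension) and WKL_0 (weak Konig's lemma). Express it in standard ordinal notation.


Proof-theoretic ordinal of Pi^1_1-CA_0 (Pi-1-1 comprehension): psi_0(Omega_omega)
Proof-theoretic ordinal of WKL_0 (weak Konig's lemma): omega^omega
Comparing: omega^omega < psi_0(Omega_omega).
The larger ordinal is psi_0(Omega_omega) (from Pi^1_1-CA_0 (Pi-1-1 comprehension)).

psi_0(Omega_omega)


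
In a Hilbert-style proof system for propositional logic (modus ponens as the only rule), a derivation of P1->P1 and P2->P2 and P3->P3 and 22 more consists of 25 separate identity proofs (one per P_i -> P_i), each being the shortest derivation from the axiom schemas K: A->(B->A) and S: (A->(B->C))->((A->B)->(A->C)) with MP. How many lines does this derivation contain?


The shortest proof of A->A from K and S in the Hilbert calculus has exactly 5 lines:
(1) K instance A->((A->A)->A), (2) S instance, (3) MP on 1,2, (4) K instance A->(A->A), (5) MP on 3,4.
For 25 independent identities: 25 * 5 = 125 lines total.

125


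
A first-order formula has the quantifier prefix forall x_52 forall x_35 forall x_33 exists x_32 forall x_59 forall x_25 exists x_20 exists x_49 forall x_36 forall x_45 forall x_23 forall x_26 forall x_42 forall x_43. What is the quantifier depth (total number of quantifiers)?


Quantifier prefix has 14 quantifier symbols.
Quantifier depth = 14

14


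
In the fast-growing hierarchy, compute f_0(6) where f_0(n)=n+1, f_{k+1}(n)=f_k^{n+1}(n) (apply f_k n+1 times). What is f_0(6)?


f_0(6) = 6 + 1 = 7

7


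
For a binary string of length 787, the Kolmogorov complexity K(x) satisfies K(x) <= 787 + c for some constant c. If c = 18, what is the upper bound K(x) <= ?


K(x) <= |x| + c = 787 + 18 = 805

805


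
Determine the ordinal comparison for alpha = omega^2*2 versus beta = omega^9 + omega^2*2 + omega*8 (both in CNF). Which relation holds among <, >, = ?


Compare term by term from highest exponent:
alpha = omega^2*2
beta = omega^9 + omega^2*2 + omega*8
Term 1: alpha has omega^2*2, beta has omega^9*1
Term 2: alpha has omega^0*0, beta has omega^2*2
Term 3: alpha has omega^0*0, beta has omega^1*8
Result: alpha < beta

alpha < beta


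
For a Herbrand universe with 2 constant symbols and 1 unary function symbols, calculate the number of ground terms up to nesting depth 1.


Herbrand terms by depth:
Depth 0: 2 constants
Depth 1: 2 new terms (running total: 4)
Total distinct ground terms = 4

4


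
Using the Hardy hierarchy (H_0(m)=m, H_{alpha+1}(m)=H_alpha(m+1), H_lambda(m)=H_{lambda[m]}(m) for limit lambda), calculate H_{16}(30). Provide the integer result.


H_16(30):
For finite ordinals k, H_k(n) = n + k (each successor step adds 1).
H_16(30) = 30 + 16 = 46

46


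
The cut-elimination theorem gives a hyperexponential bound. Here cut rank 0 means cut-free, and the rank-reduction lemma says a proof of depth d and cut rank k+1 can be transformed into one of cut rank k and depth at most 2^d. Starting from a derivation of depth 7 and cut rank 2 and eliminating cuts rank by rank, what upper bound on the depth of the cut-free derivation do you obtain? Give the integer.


Each rank reduction sends depth d to at most 2^d; cut rank r needs r reductions.
2_0(7) = 7
2_1(7) = 2^7 = 128
2_2(7) = 2^128 = 340282366920938463463374607431768211456
Cut-free depth bound = 340282366920938463463374607431768211456

340282366920938463463374607431768211456


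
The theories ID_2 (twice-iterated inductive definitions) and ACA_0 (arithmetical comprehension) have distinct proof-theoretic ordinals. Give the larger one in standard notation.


Proof-theoretic ordinal of ID_2 (twice-iterated inductive definitions): psi_0(epsilon_{Omega_2+1})
Proof-theoretic ordinal of ACA_0 (arithmetical comprehension): epsilon_0
Comparing: epsilon_0 < psi_0(epsilon_{Omega_2+1}).
The larger ordinal is psi_0(epsilon_{Omega_2+1}) (from ID_2 (twice-iterated inductive definitions)).

psi_0(epsilon_{Omega_2+1})


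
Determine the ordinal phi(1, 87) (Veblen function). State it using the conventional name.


phi(1, 87):
phi(1, beta) = epsilon_beta (the beta-th epsilon number).
phi(1, 87) = epsilon_87

epsilon_87


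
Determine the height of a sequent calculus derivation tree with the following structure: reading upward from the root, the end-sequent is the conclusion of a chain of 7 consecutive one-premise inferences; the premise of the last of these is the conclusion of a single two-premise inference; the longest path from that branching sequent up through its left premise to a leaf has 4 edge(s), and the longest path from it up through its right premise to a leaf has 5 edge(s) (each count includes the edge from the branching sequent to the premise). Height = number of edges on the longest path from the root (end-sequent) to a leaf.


Longest path through the left premise: 4 edges (measured from the branching sequent)
Longest path through the right premise: 5 edges
Height of the subtree rooted at the branching sequent: max(4, 5) = 5
The branching sequent sits 7 edges above the root (the chain of one-premise inferences), so height = 5 + 7 = 12

12


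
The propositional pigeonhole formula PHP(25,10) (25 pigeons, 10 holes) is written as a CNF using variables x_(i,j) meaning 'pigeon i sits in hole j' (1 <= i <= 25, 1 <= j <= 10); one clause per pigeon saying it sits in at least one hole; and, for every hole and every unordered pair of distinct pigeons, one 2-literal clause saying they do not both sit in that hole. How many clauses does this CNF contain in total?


PHP(25,10): 25 pigeons, 10 holes, 25*10 = 250 variables.
- pigeon clauses: one per pigeon -> 25 clauses
- hole clauses: 10 holes * C(25,2) = 10 * 300 -> 3000 clauses
Total clauses = 25 + 3000 = 3025

3025


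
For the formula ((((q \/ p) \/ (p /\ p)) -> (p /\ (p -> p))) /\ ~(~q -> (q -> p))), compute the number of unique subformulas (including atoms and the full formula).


Formula: ((((q \/ p) \/ (p /\ p)) -> (p /\ (p -> p))) /\ ~(~q -> (q -> p)))
Subformulas found:
  1. q
  2. p
  3. ~q
  4. (q \/ p)
  5. (p -> p)
  6. (p /\ p)
  7. (q -> p)
  8. (p /\ (p -> p))
  9. (~q -> (q -> p))
  10. ~(~q -> (q -> p))
  11. ((q \/ p) \/ (p /\ p))
  12. (((q \/ p) \/ (p /\ p)) -> (p /\ (p -> p)))
  13. ((((q \/ p) \/ (p /\ p)) -> (p /\ (p -> p))) /\ ~(~q -> (q -> p)))
Total distinct subformulas = 13

13


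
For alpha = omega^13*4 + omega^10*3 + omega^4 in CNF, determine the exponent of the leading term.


CNF: omega^13*4 + omega^10*3 + omega^4
The leading term is omega^13*4, which has exponent 13.

13


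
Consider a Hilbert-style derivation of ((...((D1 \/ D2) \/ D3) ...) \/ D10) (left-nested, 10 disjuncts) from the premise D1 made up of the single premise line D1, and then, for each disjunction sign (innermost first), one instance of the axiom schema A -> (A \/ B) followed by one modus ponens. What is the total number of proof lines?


Building the left-nested 10-ary disjunction from D1:
- 1 premise line (D1)
- 10 disjuncts means 9 disjunction signs; each needs 1 axiom instance + 1 MP = 2 lines: 2 * 9 = 18
Total = 1 + 18 = 19 lines.

19


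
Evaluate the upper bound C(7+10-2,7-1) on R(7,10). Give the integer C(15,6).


R(7,10) <= C(7+10-2, 7-1) = C(15, 6)
C(15, 6) = 15! / (6! * 9!)
= 5005

5005


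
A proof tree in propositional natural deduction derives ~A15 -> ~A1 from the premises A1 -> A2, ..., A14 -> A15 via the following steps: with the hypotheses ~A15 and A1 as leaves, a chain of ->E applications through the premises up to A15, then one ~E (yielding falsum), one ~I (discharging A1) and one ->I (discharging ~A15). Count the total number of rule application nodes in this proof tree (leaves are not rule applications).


From hypothesis A1, 14 ->E steps along the 14 premises yield A15.
~E with hypothesis ~A15 gives falsum (1 node); ~I discharging A1 gives ~A1 (1 node); ->I discharging ~A15 gives the goal (1 node).
Total = 14 + 3 = 17 inference nodes.

17


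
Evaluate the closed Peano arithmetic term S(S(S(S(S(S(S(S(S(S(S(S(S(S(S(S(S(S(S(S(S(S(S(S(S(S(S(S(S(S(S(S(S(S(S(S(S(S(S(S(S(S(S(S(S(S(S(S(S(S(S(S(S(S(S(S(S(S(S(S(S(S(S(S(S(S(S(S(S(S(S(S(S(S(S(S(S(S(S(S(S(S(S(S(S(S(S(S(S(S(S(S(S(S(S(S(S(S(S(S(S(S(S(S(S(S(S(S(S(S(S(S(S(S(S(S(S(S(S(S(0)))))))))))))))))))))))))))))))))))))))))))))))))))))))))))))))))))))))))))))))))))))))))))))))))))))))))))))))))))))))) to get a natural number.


Counting successors applied to 0:
120 applications of S to 0 = 120

120


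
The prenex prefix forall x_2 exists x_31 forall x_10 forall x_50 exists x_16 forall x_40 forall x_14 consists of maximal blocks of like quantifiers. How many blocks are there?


Alternations = 4.
Blocks = alternations + 1 = 5

5


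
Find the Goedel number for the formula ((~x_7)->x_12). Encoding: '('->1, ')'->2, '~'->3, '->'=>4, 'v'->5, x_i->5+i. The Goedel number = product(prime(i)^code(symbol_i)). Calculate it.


Formula: ((~x_7)->x_12)
Symbol codes: [1, 1, 3, 12, 2, 4, 17, 2]
Primes: [2, 3, 5, 7, 11, 13, 17, 19]
p_1^1 = 2^1 = 2
p_2^1 = 3^1 = 3
p_3^3 = 5^3 = 125
p_4^12 = 7^12 = 13841287201
p_5^2 = 11^2 = 121
p_6^4 = 13^4 = 28561
p_7^17 = 17^17 = 827240261886336764177
p_8^2 = 19^2 = 361
Product = 10713599033019751735590742082874288721992750

10713599033019751735590742082874288721992750


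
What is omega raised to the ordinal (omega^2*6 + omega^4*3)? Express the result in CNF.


omega^(omega^2*6 + omega^4*3):
In ordinal addition a term is absorbed by a following term of strictly larger exponent: 2 < 4, so omega^2*6 + omega^4*3 = omega^4*3.
omega raised to a CNF ordinal is a single CNF term: Result = omega^(omega^4*3)

omega^(omega^4*3)


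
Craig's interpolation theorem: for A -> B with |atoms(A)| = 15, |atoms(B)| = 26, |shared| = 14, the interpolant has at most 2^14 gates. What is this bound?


Shared atoms = 14
Craig interpolant size bound = 2^14
= 16384

16384


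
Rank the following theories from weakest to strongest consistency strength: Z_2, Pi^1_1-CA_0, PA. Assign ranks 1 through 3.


Ordering by consistency strength:
1. PA
2. Pi^1_1-CA_0
3. Z_2


Z_2=3, Pi^1_1-CA_0=2, PA=1


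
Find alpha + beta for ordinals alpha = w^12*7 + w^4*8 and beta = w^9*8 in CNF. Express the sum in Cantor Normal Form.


Ordinal addition (w^12*7 + w^4*8) + w^9*8:
alpha's leading term has exponent 12 > beta's exponent 9, so it survives.
alpha's tail term has exponent 4 < beta's exponent 9, so it is absorbed by beta.
In ordinal addition, any term followed by a strictly larger-exponent term is absorbed.
Result = w^12*7 + w^9*8

w^12*7 + w^9*8


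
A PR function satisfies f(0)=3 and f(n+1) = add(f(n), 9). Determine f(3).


f(0) = 3
f(1) = add(f(0), 9) = add(3, 9) = 12
f(2) = add(f(1), 9) = add(12, 9) = 21
f(3) = add(f(2), 9) = add(21, 9) = 30


30


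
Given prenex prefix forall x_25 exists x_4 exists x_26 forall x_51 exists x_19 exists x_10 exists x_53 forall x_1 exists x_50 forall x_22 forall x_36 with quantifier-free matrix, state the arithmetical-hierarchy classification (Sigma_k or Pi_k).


Leading quantifier is forall, so the class is Pi.
Number of quantifier blocks = alternations + 1 = 6 + 1 = 7.
Classification: Pi_7

Pi_7


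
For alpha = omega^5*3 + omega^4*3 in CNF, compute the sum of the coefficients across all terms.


CNF: omega^5*3 + omega^4*3
Coefficients: 3 + 3 = 6

6


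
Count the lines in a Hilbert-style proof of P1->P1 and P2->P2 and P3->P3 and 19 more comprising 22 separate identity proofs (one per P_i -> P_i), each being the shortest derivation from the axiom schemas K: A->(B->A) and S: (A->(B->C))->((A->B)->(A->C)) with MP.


The shortest proof of A->A from K and S in the Hilbert calculus has exactly 5 lines:
(1) K instance A->((A->A)->A), (2) S instance, (3) MP on 1,2, (4) K instance A->(A->A), (5) MP on 3,4.
For 22 independent identities: 22 * 5 = 110 lines total.

110


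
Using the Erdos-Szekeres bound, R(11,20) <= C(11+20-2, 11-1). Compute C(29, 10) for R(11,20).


R(11,20) <= C(11+20-2, 11-1) = C(29, 10)
C(29, 10) = 29! / (10! * 19!)
= 20030010

20030010


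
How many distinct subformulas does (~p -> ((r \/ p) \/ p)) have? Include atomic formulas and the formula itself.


Formula: (~p -> ((r \/ p) \/ p))
Subformulas found:
  1. p
  2. r
  3. ~p
  4. (r \/ p)
  5. ((r \/ p) \/ p)
  6. (~p -> ((r \/ p) \/ p))
Total distinct subformulas = 6

6


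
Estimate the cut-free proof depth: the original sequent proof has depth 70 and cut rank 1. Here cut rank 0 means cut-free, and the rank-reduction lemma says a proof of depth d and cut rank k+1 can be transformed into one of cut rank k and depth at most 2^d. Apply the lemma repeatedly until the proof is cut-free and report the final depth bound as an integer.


Each rank reduction sends depth d to at most 2^d; cut rank r needs r reductions.
2_0(70) = 70
2_1(70) = 2^70 = 1180591620717411303424
Cut-free depth bound = 1180591620717411303424

1180591620717411303424


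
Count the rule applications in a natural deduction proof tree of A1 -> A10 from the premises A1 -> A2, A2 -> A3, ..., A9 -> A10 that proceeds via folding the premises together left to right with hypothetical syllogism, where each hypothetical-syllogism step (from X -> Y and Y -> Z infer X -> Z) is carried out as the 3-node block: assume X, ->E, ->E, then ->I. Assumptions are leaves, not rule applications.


There are 9 premises in the chain. The first HS step combines premises 1 and 2; each further premise needs one more HS step.
So 9 premises require 9 - 1 = 8 hypothetical-syllogism steps.
Each HS step uses 3 inference nodes (->E, ->E, ->I).
8 * 3 = 24 total inference nodes.

24


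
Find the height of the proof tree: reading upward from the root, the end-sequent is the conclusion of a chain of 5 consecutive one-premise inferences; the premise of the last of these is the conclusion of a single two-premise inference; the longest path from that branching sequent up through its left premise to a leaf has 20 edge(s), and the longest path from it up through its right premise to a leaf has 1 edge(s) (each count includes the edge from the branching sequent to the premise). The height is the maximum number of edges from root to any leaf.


Longest path through the left premise: 20 edges (measured from the branching sequent)
Longest path through the right premise: 1 edges
Height of the subtree rooted at the branching sequent: max(20, 1) = 20
The branching sequent sits 5 edges above the root (the chain of one-premise inferences), so height = 20 + 5 = 25

25


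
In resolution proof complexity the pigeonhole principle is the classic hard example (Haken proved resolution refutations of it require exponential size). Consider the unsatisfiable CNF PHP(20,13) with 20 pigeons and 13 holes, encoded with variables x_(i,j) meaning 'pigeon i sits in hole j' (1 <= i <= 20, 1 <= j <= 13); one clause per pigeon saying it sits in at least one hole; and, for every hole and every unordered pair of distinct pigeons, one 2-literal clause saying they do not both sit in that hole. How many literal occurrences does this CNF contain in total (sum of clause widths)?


PHP(20,13): 20 pigeons, 13 holes, 20*13 = 260 variables.
- pigeon clauses: one per pigeon -> 20 clauses of width 13 -> 260 literals
- hole clauses: 13 holes * C(20,2) = 13 * 190 -> 2470 clauses of width 2 -> 4940 literals
Total literal occurrences = 260 + 4940 = 5200

5200


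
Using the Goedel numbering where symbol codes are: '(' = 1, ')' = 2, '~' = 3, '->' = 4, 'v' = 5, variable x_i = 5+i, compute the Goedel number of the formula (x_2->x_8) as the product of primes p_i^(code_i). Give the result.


Formula: (x_2->x_8)
Symbol codes: [1, 7, 4, 13, 2]
Primes: [2, 3, 5, 7, 11]
p_1^1 = 2^1 = 2
p_2^7 = 3^7 = 2187
p_3^4 = 5^4 = 625
p_4^13 = 7^13 = 96889010407
p_5^2 = 11^2 = 121
Product = 32049310196216486250

32049310196216486250


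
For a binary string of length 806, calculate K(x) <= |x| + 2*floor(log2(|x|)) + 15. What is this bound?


floor(log2(806)) = 9
2 * 9 = 18
K(x) <= 806 + 18 + 15 = 839

839


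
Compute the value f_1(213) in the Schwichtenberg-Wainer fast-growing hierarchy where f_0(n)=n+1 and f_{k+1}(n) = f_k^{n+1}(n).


f_1(213) = f_0^214(213)
f_0 adds 1 each time, applied 214 times.
f_1(213) = 213 + 214 = 427

427


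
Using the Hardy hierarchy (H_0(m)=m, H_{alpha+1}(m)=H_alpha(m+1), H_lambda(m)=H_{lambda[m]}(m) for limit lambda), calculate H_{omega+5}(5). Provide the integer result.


H_{omega+5}(5):
Unwind the 5 successor steps: H_{omega+5}(5) = H_omega(5+5) = H_omega(10).
H_omega(m) = H_m(m) = m + m = 2m.
Result = 2 * 10 = 20

20


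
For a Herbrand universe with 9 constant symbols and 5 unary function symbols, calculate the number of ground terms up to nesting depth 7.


Herbrand terms by depth:
Depth 0: 9 constants
Depth 1: 45 new terms (running total: 54)
Depth 2: 225 new terms (running total: 279)
Depth 3: 1125 new terms (running total: 1404)
Depth 4: 5625 new terms (running total: 7029)
Depth 5: 28125 new terms (running total: 35154)
Depth 6: 140625 new terms (running total: 175779)
Depth 7: 703125 new terms (running total: 878904)
Total distinct ground terms = 878904

878904


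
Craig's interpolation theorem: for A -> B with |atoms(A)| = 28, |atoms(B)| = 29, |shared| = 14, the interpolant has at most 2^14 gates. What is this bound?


Shared atoms = 14
Craig interpolant size bound = 2^14
= 16384

16384


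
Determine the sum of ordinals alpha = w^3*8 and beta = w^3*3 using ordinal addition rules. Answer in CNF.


Ordinal addition w^3*8 + w^3*3:
Both terms have the same exponent 3.
w^e*c + w^e*d = w^e*(c+d).
Result = w^3*(8+3) = w^3*11

w^3*11


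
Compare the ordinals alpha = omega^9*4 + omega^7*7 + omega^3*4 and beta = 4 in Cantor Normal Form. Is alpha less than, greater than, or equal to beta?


Compare term by term from highest exponent:
alpha = omega^9*4 + omega^7*7 + omega^3*4
beta = 4
Term 1: alpha has omega^9*4, beta has omega^0*4
Term 2: alpha has omega^7*7, beta has omega^0*0
Term 3: alpha has omega^3*4, beta has omega^0*0
Result: alpha > beta

alpha > beta


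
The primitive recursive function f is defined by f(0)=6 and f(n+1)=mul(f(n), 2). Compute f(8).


f(0) = 6
f(1) = mul(f(0), 2) = mul(6, 2) = 12
f(2) = mul(f(1), 2) = mul(12, 2) = 24
f(3) = mul(f(2), 2) = mul(24, 2) = 48
f(4) = mul(f(3), 2) = mul(48, 2) = 96
f(5) = mul(f(4), 2) = mul(96, 2) = 192
f(6) = mul(f(5), 2) = mul(192, 2) = 384
f(7) = mul(f(6), 2) = mul(384, 2) = 768
f(8) = mul(f(7), 2) = mul(768, 2) = 1536


1536


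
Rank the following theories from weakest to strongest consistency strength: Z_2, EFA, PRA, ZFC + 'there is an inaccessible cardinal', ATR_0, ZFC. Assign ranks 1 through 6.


Ordering by consistency strength:
1. EFA
2. PRA
3. ATR_0
4. Z_2
5. ZFC
6. ZFC + 'there is an inaccessible cardinal'


Z_2=4, EFA=1, PRA=2, ZFC + 'there is an inaccessible cardinal'=6, ATR_0=3, ZFC=5


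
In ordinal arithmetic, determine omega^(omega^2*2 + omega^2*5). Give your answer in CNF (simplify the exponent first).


omega^(omega^2*2 + omega^2*5):
Both terms of the exponent have the same exponent 2, so they merge: omega^2*2 + omega^2*5 = omega^2*(2+5) = omega^2*7.
omega raised to a CNF ordinal is a single CNF term: Result = omega^(omega^2*7)

omega^(omega^2*7)


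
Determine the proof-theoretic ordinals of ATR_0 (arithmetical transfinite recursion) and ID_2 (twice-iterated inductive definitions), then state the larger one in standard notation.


Proof-theoretic ordinal of ATR_0 (arithmetical transfinite recursion): Gamma_0
Proof-theoretic ordinal of ID_2 (twice-iterated inductive definitions): psi_0(epsilon_{Omega_2+1})
Comparing: Gamma_0 < psi_0(epsilon_{Omega_2+1}).
The larger ordinal is psi_0(epsilon_{Omega_2+1}) (from ID_2 (twice-iterated inductive definitions)).

psi_0(epsilon_{Omega_2+1})


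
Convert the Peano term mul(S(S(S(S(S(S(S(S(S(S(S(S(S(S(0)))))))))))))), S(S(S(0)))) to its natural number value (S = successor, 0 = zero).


mul(S^14(0), S^3(0)):
S^14(0) = 14
S^3(0) = 3
14 * 3 = 42

42


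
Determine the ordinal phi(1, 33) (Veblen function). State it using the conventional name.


phi(1, 33):
phi(1, beta) = epsilon_beta (the beta-th epsilon number).
phi(1, 33) = epsilon_33

epsilon_33


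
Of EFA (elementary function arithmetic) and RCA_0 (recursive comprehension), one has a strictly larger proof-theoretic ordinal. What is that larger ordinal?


Proof-theoretic ordinal of EFA (elementary function arithmetic): omega^3
Proof-theoretic ordinal of RCA_0 (recursive comprehension): omega^omega
Comparing: omega^3 < omega^omega.
The larger ordinal is omega^omega (from RCA_0 (recursive comprehension)).

omega^omega


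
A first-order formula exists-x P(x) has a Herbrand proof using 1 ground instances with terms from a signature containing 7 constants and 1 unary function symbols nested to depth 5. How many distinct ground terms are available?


Herbrand terms by depth:
Depth 0: 7 constants
Depth 1: 7 new terms (running total: 14)
Depth 2: 7 new terms (running total: 21)
Depth 3: 7 new terms (running total: 28)
Depth 4: 7 new terms (running total: 35)
Depth 5: 7 new terms (running total: 42)
Total distinct ground terms = 42

42


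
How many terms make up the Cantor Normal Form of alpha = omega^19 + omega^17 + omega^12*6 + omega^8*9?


CNF: omega^19 + omega^17 + omega^12*6 + omega^8*9
Count the summands separated by '+':
  term 1: omega^19
  term 2: omega^17
  term 3: omega^12*6
  term 4: omega^8*9
Total terms = 4

4


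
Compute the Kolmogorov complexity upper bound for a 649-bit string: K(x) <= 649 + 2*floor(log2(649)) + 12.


floor(log2(649)) = 9
2 * 9 = 18
K(x) <= 649 + 18 + 12 = 679

679
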